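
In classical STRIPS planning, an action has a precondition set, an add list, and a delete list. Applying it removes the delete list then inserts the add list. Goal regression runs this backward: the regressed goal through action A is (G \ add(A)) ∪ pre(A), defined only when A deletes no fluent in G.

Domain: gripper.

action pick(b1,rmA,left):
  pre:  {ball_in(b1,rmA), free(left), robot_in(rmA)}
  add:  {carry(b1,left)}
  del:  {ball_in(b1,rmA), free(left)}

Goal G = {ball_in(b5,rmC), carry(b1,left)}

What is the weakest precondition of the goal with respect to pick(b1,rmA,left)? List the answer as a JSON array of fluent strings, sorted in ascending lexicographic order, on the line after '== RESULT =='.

Compute (G \ add) ∪ pre:
  G ∩ del = {}  (empty — regression defined)
  G \ add = {ball_in(b5,rmC), carry(b1,left)} \ {carry(b1,left)} = {ball_in(b5,rmC)}
  ∪ pre   = {ball_in(b5,rmC)} ∪ {ball_in(b1,rmA), free(left), robot_in(rmA)}
          = {ball_in(b1,rmA), ball_in(b5,rmC), free(left), robot_in(rmA)}

== RESULT ==
["ball_in(b1,rmA)", "ball_in(b5,rmC)", "free(left)", "robot_in(rmA)"]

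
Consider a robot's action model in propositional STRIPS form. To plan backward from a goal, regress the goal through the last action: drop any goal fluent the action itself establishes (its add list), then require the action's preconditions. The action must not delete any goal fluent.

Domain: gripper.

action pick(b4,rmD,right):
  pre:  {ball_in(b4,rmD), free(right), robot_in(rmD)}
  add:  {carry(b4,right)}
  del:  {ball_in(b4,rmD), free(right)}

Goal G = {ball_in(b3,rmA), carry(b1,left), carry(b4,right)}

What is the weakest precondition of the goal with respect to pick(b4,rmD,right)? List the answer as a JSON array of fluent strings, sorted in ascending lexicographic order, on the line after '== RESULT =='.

Compute (G \ add) ∪ pre:
  G ∩ del = {}  (empty — regression defined)
  G \ add = {ball_in(b3,rmA), carry(b1,left), carry(b4,right)} \ {carry(b4,right)} = {ball_in(b3,rmA), carry(b1,left)}
  ∪ pre   = {ball_in(b3,rmA), carry(b1,left)} ∪ {ball_in(b4,rmD), free(right), robot_in(rmD)}
          = {ball_in(b3,rmA), ball_in(b4,rmD), carry(b1,left), free(right), robot_in(rmD)}

== RESULT ==
["ball_in(b3,rmA)", "ball_in(b4,rmD)", "carry(b1,left)", "free(right)", "robot_in(rmD)"]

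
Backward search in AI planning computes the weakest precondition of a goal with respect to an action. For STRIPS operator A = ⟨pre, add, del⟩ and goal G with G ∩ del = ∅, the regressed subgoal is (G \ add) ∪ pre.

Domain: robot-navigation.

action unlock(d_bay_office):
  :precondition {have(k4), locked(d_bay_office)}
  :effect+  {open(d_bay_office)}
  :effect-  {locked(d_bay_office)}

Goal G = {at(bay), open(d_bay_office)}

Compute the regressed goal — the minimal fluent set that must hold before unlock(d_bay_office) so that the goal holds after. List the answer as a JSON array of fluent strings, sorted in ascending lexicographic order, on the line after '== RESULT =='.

Compute (G \ add) ∪ pre:
  G ∩ del = {}  (empty — regression defined)
  G \ add = {at(bay), open(d_bay_office)} \ {open(d_bay_office)} = {at(bay)}
  ∪ pre   = {at(bay)} ∪ {have(k4), locked(d_bay_office)}
          = {at(bay), have(k4), locked(d_bay_office)}

== RESULT ==
["at(bay)", "have(k4)", "locked(d_bay_office)"]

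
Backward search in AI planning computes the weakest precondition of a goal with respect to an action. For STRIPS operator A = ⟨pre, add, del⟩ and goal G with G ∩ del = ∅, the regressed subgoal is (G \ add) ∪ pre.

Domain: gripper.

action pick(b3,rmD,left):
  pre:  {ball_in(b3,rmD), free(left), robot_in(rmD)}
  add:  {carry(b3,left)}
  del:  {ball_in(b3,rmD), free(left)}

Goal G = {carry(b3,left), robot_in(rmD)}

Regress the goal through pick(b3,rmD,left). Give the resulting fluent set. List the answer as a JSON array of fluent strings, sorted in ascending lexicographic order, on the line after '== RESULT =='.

Compute (G \ add) ∪ pre:
  G ∩ del = {}  (empty — regression defined)
  G \ add = {carry(b3,left), robot_in(rmD)} \ {carry(b3,left)} = {robot_in(rmD)}
  ∪ pre   = {robot_in(rmD)} ∪ {ball_in(b3,rmD), free(left), robot_in(rmD)}
          = {ball_in(b3,rmD), free(left), robot_in(rmD)}

== RESULT ==
["ball_in(b3,rmD)", "free(left)", "robot_in(rmD)"]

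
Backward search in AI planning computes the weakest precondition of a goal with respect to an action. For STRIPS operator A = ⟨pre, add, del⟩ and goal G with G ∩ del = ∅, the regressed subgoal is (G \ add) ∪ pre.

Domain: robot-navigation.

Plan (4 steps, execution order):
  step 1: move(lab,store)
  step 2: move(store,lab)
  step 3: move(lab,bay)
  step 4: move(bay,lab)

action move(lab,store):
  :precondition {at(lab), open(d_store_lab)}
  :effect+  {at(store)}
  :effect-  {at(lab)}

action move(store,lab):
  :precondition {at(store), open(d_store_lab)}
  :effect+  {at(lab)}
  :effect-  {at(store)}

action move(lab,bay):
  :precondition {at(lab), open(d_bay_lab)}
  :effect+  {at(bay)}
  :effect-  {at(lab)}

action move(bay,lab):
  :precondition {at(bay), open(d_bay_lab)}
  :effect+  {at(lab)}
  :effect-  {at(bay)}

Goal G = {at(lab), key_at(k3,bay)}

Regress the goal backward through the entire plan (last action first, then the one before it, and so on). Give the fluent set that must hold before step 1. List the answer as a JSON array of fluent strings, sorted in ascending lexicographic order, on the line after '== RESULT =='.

Work backward from the goal:
  through step 4 (move(bay,lab)): drop {at(lab)}, keep {key_at(k3,bay)}, require {at(bay), open(d_bay_lab)}
    → {at(bay), key_at(k3,bay), open(d_bay_lab)}
  through step 3 (move(lab,bay)): drop {at(bay)}, keep {key_at(k3,bay), open(d_bay_lab)}, require {at(lab), open(d_bay_lab)}
    → {at(lab), key_at(k3,bay), open(d_bay_lab)}
  through step 2 (move(store,lab)): drop {at(lab)}, keep {key_at(k3,bay), open(d_bay_lab)}, require {at(store), open(d_store_lab)}
    → {at(store), key_at(k3,bay), open(d_bay_lab), open(d_store_lab)}
  through step 1 (move(lab,store)): drop {at(store)}, keep {key_at(k3,bay), open(d_bay_lab), open(d_store_lab)}, require {at(lab), open(d_store_lab)}
    → {at(lab), key_at(k3,bay), open(d_bay_lab), open(d_store_lab)}

== RESULT ==
["at(lab)", "key_at(k3,bay)", "open(d_bay_lab)", "open(d_store_lab)"]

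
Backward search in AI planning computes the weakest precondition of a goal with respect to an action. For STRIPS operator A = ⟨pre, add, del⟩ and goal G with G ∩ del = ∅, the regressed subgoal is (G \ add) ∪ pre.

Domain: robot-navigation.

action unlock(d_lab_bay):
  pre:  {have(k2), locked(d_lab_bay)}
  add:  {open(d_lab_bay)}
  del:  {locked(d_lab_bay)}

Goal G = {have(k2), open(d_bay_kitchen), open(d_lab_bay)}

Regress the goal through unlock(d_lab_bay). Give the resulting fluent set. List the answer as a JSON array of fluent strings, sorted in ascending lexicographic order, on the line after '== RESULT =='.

Compute (G \ add) ∪ pre:
  G ∩ del = {}  (empty — regression defined)
  G \ add = {have(k2), open(d_bay_kitchen), open(d_lab_bay)} \ {open(d_lab_bay)} = {have(k2), open(d_bay_kitchen)}
  ∪ pre   = {have(k2), open(d_bay_kitchen)} ∪ {have(k2), locked(d_lab_bay)}
          = {have(k2), locked(d_lab_bay), open(d_bay_kitchen)}

== RESULT ==
["have(k2)", "locked(d_lab_bay)", "open(d_bay_kitchen)"]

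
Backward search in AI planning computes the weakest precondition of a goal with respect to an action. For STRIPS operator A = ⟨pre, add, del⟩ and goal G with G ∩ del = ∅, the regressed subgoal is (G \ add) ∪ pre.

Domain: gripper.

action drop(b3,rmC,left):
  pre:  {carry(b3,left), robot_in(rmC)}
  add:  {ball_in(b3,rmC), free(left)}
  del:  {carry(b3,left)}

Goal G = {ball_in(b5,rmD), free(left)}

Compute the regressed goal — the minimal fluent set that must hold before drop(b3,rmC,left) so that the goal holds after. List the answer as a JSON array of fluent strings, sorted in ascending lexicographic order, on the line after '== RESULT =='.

Regress:
  G ∩ del = {}  (empty — regression defined)
  G \ add = {ball_in(b5,rmD), free(left)} \ {ball_in(b3,rmC), free(left)} = {ball_in(b5,rmD)}
  ∪ pre   = {ball_in(b5,rmD)} ∪ {carry(b3,left), robot_in(rmC)}
          = {ball_in(b5,rmD), carry(b3,left), robot_in(rmC)}

== RESULT ==
["ball_in(b5,rmD)", "carry(b3,left)", "robot_in(rmC)"]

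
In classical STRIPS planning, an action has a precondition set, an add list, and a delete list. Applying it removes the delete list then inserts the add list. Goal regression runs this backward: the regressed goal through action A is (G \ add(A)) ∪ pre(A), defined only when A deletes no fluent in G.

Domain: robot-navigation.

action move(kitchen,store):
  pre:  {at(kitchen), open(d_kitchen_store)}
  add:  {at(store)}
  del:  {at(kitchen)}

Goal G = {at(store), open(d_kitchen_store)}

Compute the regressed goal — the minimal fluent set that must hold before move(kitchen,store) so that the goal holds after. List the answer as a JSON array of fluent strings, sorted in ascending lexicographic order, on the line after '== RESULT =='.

Regress:
  G ∩ del = {}  (empty — regression defined)
  G \ add = {at(store), open(d_kitchen_store)} \ {at(store)} = {open(d_kitchen_store)}
  ∪ pre   = {open(d_kitchen_store)} ∪ {at(kitchen), open(d_kitchen_store)}
          = {at(kitchen), open(d_kitchen_store)}

== RESULT ==
["at(kitchen)", "open(d_kitchen_store)"]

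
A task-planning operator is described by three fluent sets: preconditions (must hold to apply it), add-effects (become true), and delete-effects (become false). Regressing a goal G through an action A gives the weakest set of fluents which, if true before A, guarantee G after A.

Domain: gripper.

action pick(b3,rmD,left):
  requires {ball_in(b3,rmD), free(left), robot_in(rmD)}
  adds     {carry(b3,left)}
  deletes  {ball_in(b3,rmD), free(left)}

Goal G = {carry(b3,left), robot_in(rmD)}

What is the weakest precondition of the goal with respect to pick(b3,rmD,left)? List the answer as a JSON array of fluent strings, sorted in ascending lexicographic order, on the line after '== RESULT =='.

Compute (G \ add) ∪ pre:
  G ∩ del = {}  (empty — regression defined)
  G \ add = {carry(b3,left), robot_in(rmD)} \ {carry(b3,left)} = {robot_in(rmD)}
  ∪ pre   = {robot_in(rmD)} ∪ {ball_in(b3,rmD), free(left), robot_in(rmD)}
          = {ball_in(b3,rmD), free(left), robot_in(rmD)}

== RESULT ==
["ball_in(b3,rmD)", "free(left)", "robot_in(rmD)"]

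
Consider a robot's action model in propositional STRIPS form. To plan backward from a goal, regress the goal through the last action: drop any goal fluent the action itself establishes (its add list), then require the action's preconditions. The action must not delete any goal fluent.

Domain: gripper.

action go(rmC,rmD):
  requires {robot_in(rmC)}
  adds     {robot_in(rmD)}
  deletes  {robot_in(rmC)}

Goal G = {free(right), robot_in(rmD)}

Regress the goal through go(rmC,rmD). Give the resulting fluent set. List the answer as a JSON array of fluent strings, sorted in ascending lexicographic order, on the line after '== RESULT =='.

Regress:
  G ∩ del = {}  (empty — regression defined)
  G \ add = {free(right), robot_in(rmD)} \ {robot_in(rmD)} = {free(right)}
  ∪ pre   = {free(right)} ∪ {robot_in(rmC)}
          = {free(right), robot_in(rmC)}

== RESULT ==
["free(right)", "robot_in(rmC)"]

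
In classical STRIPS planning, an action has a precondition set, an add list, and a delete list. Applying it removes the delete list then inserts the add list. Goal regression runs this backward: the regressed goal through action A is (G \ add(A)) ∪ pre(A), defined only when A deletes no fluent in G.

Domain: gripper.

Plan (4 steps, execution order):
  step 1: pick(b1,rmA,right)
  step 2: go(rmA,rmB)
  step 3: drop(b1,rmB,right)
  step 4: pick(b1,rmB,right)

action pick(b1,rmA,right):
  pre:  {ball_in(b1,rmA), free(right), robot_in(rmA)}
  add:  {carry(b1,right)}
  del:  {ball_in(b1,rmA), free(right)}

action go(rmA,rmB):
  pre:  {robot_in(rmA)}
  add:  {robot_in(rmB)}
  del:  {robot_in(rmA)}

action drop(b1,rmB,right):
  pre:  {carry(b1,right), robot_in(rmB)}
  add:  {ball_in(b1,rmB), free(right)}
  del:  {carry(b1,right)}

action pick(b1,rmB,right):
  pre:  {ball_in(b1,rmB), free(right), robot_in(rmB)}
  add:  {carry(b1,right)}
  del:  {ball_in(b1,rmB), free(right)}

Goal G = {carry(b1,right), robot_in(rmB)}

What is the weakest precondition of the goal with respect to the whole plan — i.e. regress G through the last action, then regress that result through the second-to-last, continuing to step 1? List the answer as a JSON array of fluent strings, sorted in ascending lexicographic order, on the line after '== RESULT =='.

Work backward from the goal:
  through step 4 (pick(b1,rmB,right)): drop {carry(b1,right)}, keep {robot_in(rmB)}, require {ball_in(b1,rmB), free(right), robot_in(rmB)}
    → {ball_in(b1,rmB), free(right), robot_in(rmB)}
  through step 3 (drop(b1,rmB,right)): drop {ball_in(b1,rmB), free(right)}, keep {robot_in(rmB)}, require {carry(b1,right), robot_in(rmB)}
    → {carry(b1,right), robot_in(rmB)}
  through step 2 (go(rmA,rmB)): drop {robot_in(rmB)}, keep {carry(b1,right)}, require {robot_in(rmA)}
    → {carry(b1,right), robot_in(rmA)}
  through step 1 (pick(b1,rmA,right)): drop {carry(b1,right)}, keep {robot_in(rmA)}, require {ball_in(b1,rmA), free(right), robot_in(rmA)}
    → {ball_in(b1,rmA), free(right), robot_in(rmA)}

== RESULT ==
["ball_in(b1,rmA)", "free(right)", "robot_in(rmA)"]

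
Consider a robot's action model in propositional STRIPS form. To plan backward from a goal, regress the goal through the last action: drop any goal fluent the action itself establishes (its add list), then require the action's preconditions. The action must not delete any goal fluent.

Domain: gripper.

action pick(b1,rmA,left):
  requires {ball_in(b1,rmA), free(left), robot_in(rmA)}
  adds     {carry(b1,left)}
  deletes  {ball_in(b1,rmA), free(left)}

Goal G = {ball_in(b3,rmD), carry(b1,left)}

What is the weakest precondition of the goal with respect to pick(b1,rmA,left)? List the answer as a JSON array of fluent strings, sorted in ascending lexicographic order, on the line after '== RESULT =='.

Regress:
  G ∩ del = {}  (empty — regression defined)
  G \ add = {ball_in(b3,rmD), carry(b1,left)} \ {carry(b1,left)} = {ball_in(b3,rmD)}
  ∪ pre   = {ball_in(b3,rmD)} ∪ {ball_in(b1,rmA), free(left), robot_in(rmA)}
          = {ball_in(b1,rmA), ball_in(b3,rmD), free(left), robot_in(rmA)}

== RESULT ==
["ball_in(b1,rmA)", "ball_in(b3,rmD)", "free(left)", "robot_in(rmA)"]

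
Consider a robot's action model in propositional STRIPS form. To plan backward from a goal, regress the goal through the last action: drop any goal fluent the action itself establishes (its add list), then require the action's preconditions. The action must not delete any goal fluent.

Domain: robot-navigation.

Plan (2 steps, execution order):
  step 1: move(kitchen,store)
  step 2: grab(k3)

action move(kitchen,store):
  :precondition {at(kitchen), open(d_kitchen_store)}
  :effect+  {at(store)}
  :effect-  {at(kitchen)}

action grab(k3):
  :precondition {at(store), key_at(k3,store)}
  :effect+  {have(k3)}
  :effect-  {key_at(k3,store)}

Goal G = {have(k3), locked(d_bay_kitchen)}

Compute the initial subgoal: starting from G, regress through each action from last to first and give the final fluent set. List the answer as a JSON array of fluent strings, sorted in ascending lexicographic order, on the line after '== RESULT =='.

Regress step by step:
  through step 2 (grab(k3)): drop {have(k3)}, keep {locked(d_bay_kitchen)}, require {at(store), key_at(k3,store)}
    → {at(store), key_at(k3,store), locked(d_bay_kitchen)}
  through step 1 (move(kitchen,store)): drop {at(store)}, keep {key_at(k3,store), locked(d_bay_kitchen)}, require {at(kitchen), open(d_kitchen_store)}
    → {at(kitchen), key_at(k3,store), locked(d_bay_kitchen), open(d_kitchen_store)}

== RESULT ==
["at(kitchen)", "key_at(k3,store)", "locked(d_bay_kitchen)", "open(d_kitchen_store)"]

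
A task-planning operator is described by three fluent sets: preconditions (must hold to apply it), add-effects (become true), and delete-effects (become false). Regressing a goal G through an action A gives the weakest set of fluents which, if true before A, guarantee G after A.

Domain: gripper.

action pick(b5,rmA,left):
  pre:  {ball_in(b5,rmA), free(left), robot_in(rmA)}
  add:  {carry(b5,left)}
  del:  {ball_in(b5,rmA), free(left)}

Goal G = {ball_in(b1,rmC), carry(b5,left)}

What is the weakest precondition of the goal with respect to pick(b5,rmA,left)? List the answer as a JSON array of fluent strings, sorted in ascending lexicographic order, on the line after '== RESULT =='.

Regress:
  G ∩ del = {}  (empty — regression defined)
  G \ add = {ball_in(b1,rmC), carry(b5,left)} \ {carry(b5,left)} = {ball_in(b1,rmC)}
  ∪ pre   = {ball_in(b1,rmC)} ∪ {ball_in(b5,rmA), free(left), robot_in(rmA)}
          = {ball_in(b1,rmC), ball_in(b5,rmA), free(left), robot_in(rmA)}

== RESULT ==
["ball_in(b1,rmC)", "ball_in(b5,rmA)", "free(left)", "robot_in(rmA)"]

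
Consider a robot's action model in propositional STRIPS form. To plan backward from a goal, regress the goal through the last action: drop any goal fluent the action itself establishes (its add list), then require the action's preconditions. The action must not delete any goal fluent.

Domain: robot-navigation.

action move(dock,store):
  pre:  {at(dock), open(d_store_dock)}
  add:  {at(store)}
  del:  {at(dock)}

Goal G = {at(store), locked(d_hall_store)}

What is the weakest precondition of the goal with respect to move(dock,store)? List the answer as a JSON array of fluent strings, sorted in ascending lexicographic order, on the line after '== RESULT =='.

Compute (G \ add) ∪ pre:
  G ∩ del = {}  (empty — regression defined)
  G \ add = {at(store), locked(d_hall_store)} \ {at(store)} = {locked(d_hall_store)}
  ∪ pre   = {locked(d_hall_store)} ∪ {at(dock), open(d_store_dock)}
          = {at(dock), locked(d_hall_store), open(d_store_dock)}

== RESULT ==
["at(dock)", "locked(d_hall_store)", "open(d_store_dock)"]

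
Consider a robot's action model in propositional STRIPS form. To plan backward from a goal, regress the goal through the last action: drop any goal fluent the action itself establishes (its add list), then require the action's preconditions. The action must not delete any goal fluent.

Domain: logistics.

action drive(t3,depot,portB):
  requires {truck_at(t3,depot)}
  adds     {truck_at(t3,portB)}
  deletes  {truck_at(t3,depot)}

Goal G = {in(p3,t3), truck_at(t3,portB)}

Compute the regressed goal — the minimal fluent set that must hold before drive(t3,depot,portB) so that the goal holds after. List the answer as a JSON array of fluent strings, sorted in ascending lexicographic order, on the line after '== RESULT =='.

Regress:
  G ∩ del = {}  (empty — regression defined)
  G \ add = {in(p3,t3), truck_at(t3,portB)} \ {truck_at(t3,portB)} = {in(p3,t3)}
  ∪ pre   = {in(p3,t3)} ∪ {truck_at(t3,depot)}
          = {in(p3,t3), truck_at(t3,depot)}

== RESULT ==
["in(p3,t3)", "truck_at(t3,depot)"]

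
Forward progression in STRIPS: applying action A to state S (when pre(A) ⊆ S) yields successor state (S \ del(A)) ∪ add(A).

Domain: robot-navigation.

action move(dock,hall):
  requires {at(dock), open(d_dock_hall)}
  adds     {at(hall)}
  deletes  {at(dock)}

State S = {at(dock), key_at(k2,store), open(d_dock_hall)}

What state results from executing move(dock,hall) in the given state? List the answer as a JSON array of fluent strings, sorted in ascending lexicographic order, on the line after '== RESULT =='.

Compute (S \ del) ∪ add:
  pre ⊆ S: {at(dock), open(d_dock_hall)} ⊆ S  — applicable
  S \ del = {key_at(k2,store), open(d_dock_hall)}
  ∪ add   = {at(hall), key_at(k2,store), open(d_dock_hall)}

== RESULT ==
["at(hall)", "key_at(k2,store)", "open(d_dock_hall)"]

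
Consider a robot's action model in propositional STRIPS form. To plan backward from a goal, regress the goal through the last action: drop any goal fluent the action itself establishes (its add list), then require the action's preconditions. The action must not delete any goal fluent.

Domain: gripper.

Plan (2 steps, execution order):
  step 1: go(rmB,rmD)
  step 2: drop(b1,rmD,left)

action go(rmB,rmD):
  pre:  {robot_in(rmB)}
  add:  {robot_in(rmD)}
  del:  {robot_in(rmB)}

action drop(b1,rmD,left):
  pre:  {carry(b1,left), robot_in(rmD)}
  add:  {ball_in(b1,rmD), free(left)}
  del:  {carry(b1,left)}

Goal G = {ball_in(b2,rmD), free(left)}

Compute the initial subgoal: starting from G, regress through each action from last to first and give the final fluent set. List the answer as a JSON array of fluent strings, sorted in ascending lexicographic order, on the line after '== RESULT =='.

Regress step by step:
  through step 2 (drop(b1,rmD,left)): drop {free(left)}, keep {ball_in(b2,rmD)}, require {carry(b1,left), robot_in(rmD)}
    → {ball_in(b2,rmD), carry(b1,left), robot_in(rmD)}
  through step 1 (go(rmB,rmD)): drop {robot_in(rmD)}, keep {ball_in(b2,rmD), carry(b1,left)}, require {robot_in(rmB)}
    → {ball_in(b2,rmD), carry(b1,left), robot_in(rmB)}

== RESULT ==
["ball_in(b2,rmD)", "carry(b1,left)", "robot_in(rmB)"]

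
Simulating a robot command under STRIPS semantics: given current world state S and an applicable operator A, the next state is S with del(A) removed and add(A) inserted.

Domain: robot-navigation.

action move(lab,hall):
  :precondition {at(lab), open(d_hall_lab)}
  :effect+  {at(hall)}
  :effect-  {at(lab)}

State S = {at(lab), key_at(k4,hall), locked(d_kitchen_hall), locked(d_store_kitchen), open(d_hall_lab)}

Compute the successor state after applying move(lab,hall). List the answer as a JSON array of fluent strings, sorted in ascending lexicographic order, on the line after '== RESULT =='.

Compute (S \ del) ∪ add:
  pre ⊆ S: {at(lab), open(d_hall_lab)} ⊆ S  — applicable
  S \ del = {key_at(k4,hall), locked(d_kitchen_hall), locked(d_store_kitchen), open(d_hall_lab)}
  ∪ add   = {at(hall), key_at(k4,hall), locked(d_kitchen_hall), locked(d_store_kitchen), open(d_hall_lab)}

== RESULT ==
["at(hall)", "key_at(k4,hall)", "locked(d_kitchen_hall)", "locked(d_store_kitchen)", "open(d_hall_lab)"]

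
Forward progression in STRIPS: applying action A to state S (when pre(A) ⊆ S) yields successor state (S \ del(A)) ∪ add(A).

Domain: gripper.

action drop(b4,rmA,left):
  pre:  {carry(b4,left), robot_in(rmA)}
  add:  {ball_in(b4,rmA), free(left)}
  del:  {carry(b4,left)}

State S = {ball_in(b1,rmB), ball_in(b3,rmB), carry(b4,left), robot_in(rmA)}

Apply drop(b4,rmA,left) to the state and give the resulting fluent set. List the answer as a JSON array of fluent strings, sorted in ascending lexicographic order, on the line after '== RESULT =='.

Compute (S \ del) ∪ add:
  pre ⊆ S: {carry(b4,left), robot_in(rmA)} ⊆ S  — applicable
  S \ del = {ball_in(b1,rmB), ball_in(b3,rmB), robot_in(rmA)}
  ∪ add   = {ball_in(b1,rmB), ball_in(b3,rmB), ball_in(b4,rmA), free(left), robot_in(rmA)}

== RESULT ==
["ball_in(b1,rmB)", "ball_in(b3,rmB)", "ball_in(b4,rmA)", "free(left)", "robot_in(rmA)"]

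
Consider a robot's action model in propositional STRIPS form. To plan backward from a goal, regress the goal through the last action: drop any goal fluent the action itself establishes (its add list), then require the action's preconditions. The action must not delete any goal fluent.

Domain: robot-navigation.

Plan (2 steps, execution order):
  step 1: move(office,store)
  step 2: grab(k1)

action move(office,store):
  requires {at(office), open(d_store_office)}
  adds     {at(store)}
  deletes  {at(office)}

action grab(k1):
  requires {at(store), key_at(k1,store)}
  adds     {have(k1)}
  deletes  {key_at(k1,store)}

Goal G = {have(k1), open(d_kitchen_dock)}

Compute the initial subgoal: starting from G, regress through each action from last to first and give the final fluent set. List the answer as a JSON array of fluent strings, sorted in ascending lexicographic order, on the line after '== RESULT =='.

Work backward from the goal:
  through step 2 (grab(k1)): drop {have(k1)}, keep {open(d_kitchen_dock)}, require {at(store), key_at(k1,store)}
    → {at(store), key_at(k1,store), open(d_kitchen_dock)}
  through step 1 (move(office,store)): drop {at(store)}, keep {key_at(k1,store), open(d_kitchen_dock)}, require {at(office), open(d_store_office)}
    → {at(office), key_at(k1,store), open(d_kitchen_dock), open(d_store_office)}

== RESULT ==
["at(office)", "key_at(k1,store)", "open(d_kitchen_dock)", "open(d_store_office)"]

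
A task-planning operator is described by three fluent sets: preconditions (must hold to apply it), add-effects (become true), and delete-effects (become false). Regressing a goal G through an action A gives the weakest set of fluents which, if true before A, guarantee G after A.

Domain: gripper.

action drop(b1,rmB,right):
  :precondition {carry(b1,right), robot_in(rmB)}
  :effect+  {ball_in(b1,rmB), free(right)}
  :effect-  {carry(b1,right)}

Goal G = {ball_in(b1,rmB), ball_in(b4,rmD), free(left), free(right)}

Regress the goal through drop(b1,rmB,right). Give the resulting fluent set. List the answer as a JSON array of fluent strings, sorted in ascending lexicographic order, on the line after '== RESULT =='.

Compute (G \ add) ∪ pre:
  G ∩ del = {}  (empty — regression defined)
  G \ add = {ball_in(b1,rmB), ball_in(b4,rmD), free(left), free(right)} \ {ball_in(b1,rmB), free(right)} = {ball_in(b4,rmD), free(left)}
  ∪ pre   = {ball_in(b4,rmD), free(left)} ∪ {carry(b1,right), robot_in(rmB)}
          = {ball_in(b4,rmD), carry(b1,right), free(left), robot_in(rmB)}

== RESULT ==
["ball_in(b4,rmD)", "carry(b1,right)", "free(left)", "robot_in(rmB)"]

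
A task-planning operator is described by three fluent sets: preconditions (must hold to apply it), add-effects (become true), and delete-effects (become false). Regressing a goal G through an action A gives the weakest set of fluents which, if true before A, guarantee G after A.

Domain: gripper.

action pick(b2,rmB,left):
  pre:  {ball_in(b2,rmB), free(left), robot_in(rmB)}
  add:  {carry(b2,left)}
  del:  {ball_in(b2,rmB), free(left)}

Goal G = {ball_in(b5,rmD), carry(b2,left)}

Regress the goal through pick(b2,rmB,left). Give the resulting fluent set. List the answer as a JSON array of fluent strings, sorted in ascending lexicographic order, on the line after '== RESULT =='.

Compute (G \ add) ∪ pre:
  G ∩ del = {}  (empty — regression defined)
  G \ add = {ball_in(b5,rmD), carry(b2,left)} \ {carry(b2,left)} = {ball_in(b5,rmD)}
  ∪ pre   = {ball_in(b5,rmD)} ∪ {ball_in(b2,rmB), free(left), robot_in(rmB)}
          = {ball_in(b2,rmB), ball_in(b5,rmD), free(left), robot_in(rmB)}

== RESULT ==
["ball_in(b2,rmB)", "ball_in(b5,rmD)", "free(left)", "robot_in(rmB)"]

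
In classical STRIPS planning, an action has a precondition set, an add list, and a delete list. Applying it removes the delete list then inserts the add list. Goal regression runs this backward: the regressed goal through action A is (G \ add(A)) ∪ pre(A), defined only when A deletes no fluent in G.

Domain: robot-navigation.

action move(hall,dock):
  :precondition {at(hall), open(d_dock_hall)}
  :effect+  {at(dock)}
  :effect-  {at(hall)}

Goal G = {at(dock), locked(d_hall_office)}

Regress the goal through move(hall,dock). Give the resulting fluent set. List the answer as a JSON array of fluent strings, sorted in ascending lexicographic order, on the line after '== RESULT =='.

Compute (G \ add) ∪ pre:
  G ∩ del = {}  (empty — regression defined)
  G \ add = {at(dock), locked(d_hall_office)} \ {at(dock)} = {locked(d_hall_office)}
  ∪ pre   = {locked(d_hall_office)} ∪ {at(hall), open(d_dock_hall)}
          = {at(hall), locked(d_hall_office), open(d_dock_hall)}

== RESULT ==
["at(hall)", "locked(d_hall_office)", "open(d_dock_hall)"]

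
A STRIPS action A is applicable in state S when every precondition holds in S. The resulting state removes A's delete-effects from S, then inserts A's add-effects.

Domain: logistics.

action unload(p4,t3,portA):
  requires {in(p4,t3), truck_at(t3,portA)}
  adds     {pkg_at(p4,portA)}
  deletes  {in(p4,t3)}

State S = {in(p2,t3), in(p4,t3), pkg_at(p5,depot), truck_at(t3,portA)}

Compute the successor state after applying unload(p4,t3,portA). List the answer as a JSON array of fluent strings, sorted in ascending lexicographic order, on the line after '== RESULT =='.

Progress:
  pre ⊆ S: {in(p4,t3), truck_at(t3,portA)} ⊆ S  — applicable
  S \ del = {in(p2,t3), pkg_at(p5,depot), truck_at(t3,portA)}
  ∪ add   = {in(p2,t3), pkg_at(p4,portA), pkg_at(p5,depot), truck_at(t3,portA)}

== RESULT ==
["in(p2,t3)", "pkg_at(p4,portA)", "pkg_at(p5,depot)", "truck_at(t3,portA)"]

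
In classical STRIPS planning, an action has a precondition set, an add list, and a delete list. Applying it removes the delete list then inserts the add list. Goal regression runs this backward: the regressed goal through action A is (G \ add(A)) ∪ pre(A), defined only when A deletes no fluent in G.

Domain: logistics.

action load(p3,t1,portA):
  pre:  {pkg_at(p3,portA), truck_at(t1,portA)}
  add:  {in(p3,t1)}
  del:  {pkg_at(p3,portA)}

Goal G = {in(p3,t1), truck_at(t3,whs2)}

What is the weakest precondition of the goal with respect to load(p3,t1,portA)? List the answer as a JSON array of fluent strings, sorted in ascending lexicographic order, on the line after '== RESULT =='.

Compute (G \ add) ∪ pre:
  G ∩ del = {}  (empty — regression defined)
  G \ add = {in(p3,t1), truck_at(t3,whs2)} \ {in(p3,t1)} = {truck_at(t3,whs2)}
  ∪ pre   = {truck_at(t3,whs2)} ∪ {pkg_at(p3,portA), truck_at(t1,portA)}
          = {pkg_at(p3,portA), truck_at(t1,portA), truck_at(t3,whs2)}

== RESULT ==
["pkg_at(p3,portA)", "truck_at(t1,portA)", "truck_at(t3,whs2)"]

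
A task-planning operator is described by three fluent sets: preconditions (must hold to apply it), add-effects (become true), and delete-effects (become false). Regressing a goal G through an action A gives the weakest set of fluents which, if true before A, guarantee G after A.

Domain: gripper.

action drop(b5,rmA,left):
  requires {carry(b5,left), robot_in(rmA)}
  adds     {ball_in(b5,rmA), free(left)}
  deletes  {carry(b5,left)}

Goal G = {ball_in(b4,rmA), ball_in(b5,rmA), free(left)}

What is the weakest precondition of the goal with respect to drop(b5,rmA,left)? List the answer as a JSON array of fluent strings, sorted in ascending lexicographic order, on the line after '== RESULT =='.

Regress:
  G ∩ del = {}  (empty — regression defined)
  G \ add = {ball_in(b4,rmA), ball_in(b5,rmA), free(left)} \ {ball_in(b5,rmA), free(left)} = {ball_in(b4,rmA)}
  ∪ pre   = {ball_in(b4,rmA)} ∪ {carry(b5,left), robot_in(rmA)}
          = {ball_in(b4,rmA), carry(b5,left), robot_in(rmA)}

== RESULT ==
["ball_in(b4,rmA)", "carry(b5,left)", "robot_in(rmA)"]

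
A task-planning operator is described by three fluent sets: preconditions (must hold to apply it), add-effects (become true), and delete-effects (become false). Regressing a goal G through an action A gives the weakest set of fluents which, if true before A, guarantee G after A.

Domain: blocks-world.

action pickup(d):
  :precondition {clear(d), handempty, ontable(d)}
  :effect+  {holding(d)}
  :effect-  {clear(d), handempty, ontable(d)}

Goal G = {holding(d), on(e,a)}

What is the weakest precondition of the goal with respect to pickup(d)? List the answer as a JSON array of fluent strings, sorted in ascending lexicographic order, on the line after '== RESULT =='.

Regress:
  G ∩ del = {}  (empty — regression defined)
  G \ add = {holding(d), on(e,a)} \ {holding(d)} = {on(e,a)}
  ∪ pre   = {on(e,a)} ∪ {clear(d), handempty, ontable(d)}
          = {clear(d), handempty, on(e,a), ontable(d)}

== RESULT ==
["clear(d)", "handempty", "on(e,a)", "ontable(d)"]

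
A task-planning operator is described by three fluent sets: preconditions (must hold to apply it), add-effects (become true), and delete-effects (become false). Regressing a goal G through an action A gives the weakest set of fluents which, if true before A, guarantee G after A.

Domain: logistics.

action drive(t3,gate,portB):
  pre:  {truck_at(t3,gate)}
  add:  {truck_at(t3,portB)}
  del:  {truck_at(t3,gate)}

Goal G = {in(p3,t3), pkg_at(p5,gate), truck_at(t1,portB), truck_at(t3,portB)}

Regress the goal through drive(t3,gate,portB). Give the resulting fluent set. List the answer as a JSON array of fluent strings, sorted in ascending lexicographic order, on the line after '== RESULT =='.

Compute (G \ add) ∪ pre:
  G ∩ del = {}  (empty — regression defined)
  G \ add = {in(p3,t3), pkg_at(p5,gate), truck_at(t1,portB), truck_at(t3,portB)} \ {truck_at(t3,portB)} = {in(p3,t3), pkg_at(p5,gate), truck_at(t1,portB)}
  ∪ pre   = {in(p3,t3), pkg_at(p5,gate), truck_at(t1,portB)} ∪ {truck_at(t3,gate)}
          = {in(p3,t3), pkg_at(p5,gate), truck_at(t1,portB), truck_at(t3,gate)}

== RESULT ==
["in(p3,t3)", "pkg_at(p5,gate)", "truck_at(t1,portB)", "truck_at(t3,gate)"]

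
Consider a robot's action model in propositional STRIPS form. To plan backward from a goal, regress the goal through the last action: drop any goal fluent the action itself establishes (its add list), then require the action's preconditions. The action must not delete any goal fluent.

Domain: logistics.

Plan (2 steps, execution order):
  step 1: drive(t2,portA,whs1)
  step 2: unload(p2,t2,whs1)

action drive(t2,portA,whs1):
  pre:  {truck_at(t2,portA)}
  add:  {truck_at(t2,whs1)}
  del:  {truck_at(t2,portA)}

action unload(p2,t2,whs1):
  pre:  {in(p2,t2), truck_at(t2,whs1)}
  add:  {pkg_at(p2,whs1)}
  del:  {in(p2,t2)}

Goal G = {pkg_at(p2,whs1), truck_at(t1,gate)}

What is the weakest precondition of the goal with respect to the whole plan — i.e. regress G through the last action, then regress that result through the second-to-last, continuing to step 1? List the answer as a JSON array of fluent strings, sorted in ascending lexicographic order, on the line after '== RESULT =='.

Work backward from the goal:
  through step 2 (unload(p2,t2,whs1)): drop {pkg_at(p2,whs1)}, keep {truck_at(t1,gate)}, require {in(p2,t2), truck_at(t2,whs1)}
    → {in(p2,t2), truck_at(t1,gate), truck_at(t2,whs1)}
  through step 1 (drive(t2,portA,whs1)): drop {truck_at(t2,whs1)}, keep {in(p2,t2), truck_at(t1,gate)}, require {truck_at(t2,portA)}
    → {in(p2,t2), truck_at(t1,gate), truck_at(t2,portA)}

== RESULT ==
["in(p2,t2)", "truck_at(t1,gate)", "truck_at(t2,portA)"]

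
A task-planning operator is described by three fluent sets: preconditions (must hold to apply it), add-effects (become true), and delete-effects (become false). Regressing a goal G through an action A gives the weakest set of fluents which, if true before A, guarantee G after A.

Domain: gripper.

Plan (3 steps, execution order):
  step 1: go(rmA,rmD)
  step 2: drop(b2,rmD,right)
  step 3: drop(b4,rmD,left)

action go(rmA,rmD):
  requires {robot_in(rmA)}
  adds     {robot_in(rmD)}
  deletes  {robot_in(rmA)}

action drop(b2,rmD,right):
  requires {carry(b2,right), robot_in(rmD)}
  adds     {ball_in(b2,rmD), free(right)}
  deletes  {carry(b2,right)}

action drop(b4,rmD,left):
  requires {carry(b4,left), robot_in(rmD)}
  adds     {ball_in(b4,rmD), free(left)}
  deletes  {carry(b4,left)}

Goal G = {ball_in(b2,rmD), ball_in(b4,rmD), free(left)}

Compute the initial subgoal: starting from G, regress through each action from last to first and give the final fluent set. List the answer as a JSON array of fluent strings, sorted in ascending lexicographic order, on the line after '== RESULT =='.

Regress step by step:
  through step 3 (drop(b4,rmD,left)): drop {ball_in(b4,rmD), free(left)}, keep {ball_in(b2,rmD)}, require {carry(b4,left), robot_in(rmD)}
    → {ball_in(b2,rmD), carry(b4,left), robot_in(rmD)}
  through step 2 (drop(b2,rmD,right)): drop {ball_in(b2,rmD)}, keep {carry(b4,left), robot_in(rmD)}, require {carry(b2,right), robot_in(rmD)}
    → {carry(b2,right), carry(b4,left), robot_in(rmD)}
  through step 1 (go(rmA,rmD)): drop {robot_in(rmD)}, keep {carry(b2,right), carry(b4,left)}, require {robot_in(rmA)}
    → {carry(b2,right), carry(b4,left), robot_in(rmA)}

== RESULT ==
["carry(b2,right)", "carry(b4,left)", "robot_in(rmA)"]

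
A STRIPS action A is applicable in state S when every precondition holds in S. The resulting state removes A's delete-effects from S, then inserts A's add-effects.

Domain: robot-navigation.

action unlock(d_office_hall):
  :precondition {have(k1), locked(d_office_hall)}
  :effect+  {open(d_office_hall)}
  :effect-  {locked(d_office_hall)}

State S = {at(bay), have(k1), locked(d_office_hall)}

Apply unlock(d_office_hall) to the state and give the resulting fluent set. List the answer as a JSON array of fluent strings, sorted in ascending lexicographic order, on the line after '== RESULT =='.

Compute (S \ del) ∪ add:
  pre ⊆ S: {have(k1), locked(d_office_hall)} ⊆ S  — applicable
  S \ del = {at(bay), have(k1)}
  ∪ add   = {at(bay), have(k1), open(d_office_hall)}

== RESULT ==
["at(bay)", "have(k1)", "open(d_office_hall)"]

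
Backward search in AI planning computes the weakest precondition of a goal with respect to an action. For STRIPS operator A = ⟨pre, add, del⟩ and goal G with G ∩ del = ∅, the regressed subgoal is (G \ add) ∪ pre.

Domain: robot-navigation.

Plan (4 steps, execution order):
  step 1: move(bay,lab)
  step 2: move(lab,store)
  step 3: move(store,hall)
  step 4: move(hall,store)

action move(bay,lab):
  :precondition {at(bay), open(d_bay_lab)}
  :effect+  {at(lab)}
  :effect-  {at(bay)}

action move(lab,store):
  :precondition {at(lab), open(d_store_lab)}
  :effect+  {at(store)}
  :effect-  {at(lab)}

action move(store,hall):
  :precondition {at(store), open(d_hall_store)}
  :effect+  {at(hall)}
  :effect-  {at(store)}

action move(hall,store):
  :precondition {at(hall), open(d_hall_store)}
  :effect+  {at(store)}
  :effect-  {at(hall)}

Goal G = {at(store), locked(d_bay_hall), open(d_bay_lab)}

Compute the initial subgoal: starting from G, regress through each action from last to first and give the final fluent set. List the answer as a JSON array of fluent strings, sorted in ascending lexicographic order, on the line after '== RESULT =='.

Work backward from the goal:
  through step 4 (move(hall,store)): drop {at(store)}, keep {locked(d_bay_hall), open(d_bay_lab)}, require {at(hall), open(d_hall_store)}
    → {at(hall), locked(d_bay_hall), open(d_bay_lab), open(d_hall_store)}
  through step 3 (move(store,hall)): drop {at(hall)}, keep {locked(d_bay_hall), open(d_bay_lab), open(d_hall_store)}, require {at(store), open(d_hall_store)}
    → {at(store), locked(d_bay_hall), open(d_bay_lab), open(d_hall_store)}
  through step 2 (move(lab,store)): drop {at(store)}, keep {locked(d_bay_hall), open(d_bay_lab), open(d_hall_store)}, require {at(lab), open(d_store_lab)}
    → {at(lab), locked(d_bay_hall), open(d_bay_lab), open(d_hall_store), open(d_store_lab)}
  through step 1 (move(bay,lab)): drop {at(lab)}, keep {locked(d_bay_hall), open(d_bay_lab), open(d_hall_store), open(d_store_lab)}, require {at(bay), open(d_bay_lab)}
    → {at(bay), locked(d_bay_hall), open(d_bay_lab), open(d_hall_store), open(d_store_lab)}

== RESULT ==
["at(bay)", "locked(d_bay_hall)", "open(d_bay_lab)", "open(d_hall_store)", "open(d_store_lab)"]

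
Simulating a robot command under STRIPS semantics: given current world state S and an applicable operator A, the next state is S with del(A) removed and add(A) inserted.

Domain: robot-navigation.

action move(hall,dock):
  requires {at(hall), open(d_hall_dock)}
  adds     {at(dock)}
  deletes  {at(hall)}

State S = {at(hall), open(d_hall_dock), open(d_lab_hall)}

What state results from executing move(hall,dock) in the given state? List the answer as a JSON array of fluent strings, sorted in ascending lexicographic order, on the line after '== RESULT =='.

Compute (S \ del) ∪ add:
  pre ⊆ S: {at(hall), open(d_hall_dock)} ⊆ S  — applicable
  S \ del = {open(d_hall_dock), open(d_lab_hall)}
  ∪ add   = {at(dock), open(d_hall_dock), open(d_lab_hall)}

== RESULT ==
["at(dock)", "open(d_hall_dock)", "open(d_lab_hall)"]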